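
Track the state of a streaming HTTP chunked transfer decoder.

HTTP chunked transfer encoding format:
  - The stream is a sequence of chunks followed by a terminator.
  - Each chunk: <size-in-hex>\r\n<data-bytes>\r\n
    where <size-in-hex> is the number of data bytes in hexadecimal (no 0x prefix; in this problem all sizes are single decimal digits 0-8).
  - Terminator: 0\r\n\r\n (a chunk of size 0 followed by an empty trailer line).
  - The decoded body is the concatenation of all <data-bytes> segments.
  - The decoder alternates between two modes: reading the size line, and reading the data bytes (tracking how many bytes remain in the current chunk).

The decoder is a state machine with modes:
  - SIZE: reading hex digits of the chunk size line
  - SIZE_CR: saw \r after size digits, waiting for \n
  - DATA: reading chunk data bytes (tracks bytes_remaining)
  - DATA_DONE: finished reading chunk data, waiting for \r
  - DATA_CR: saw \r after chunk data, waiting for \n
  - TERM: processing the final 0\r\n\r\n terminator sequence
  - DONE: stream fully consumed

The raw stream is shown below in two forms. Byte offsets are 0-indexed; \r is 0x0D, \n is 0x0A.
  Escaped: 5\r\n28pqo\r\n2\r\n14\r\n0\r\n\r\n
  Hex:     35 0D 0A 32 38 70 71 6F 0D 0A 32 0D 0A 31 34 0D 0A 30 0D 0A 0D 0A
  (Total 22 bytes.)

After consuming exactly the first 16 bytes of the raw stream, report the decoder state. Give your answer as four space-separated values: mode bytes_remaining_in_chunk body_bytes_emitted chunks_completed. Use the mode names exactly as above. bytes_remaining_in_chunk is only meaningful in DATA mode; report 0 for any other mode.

Answer: DATA_CR 0 7 1

Derivation:
Byte 0 = '5': mode=SIZE remaining=0 emitted=0 chunks_done=0
Byte 1 = 0x0D: mode=SIZE_CR remaining=0 emitted=0 chunks_done=0
Byte 2 = 0x0A: mode=DATA remaining=5 emitted=0 chunks_done=0
Byte 3 = '2': mode=DATA remaining=4 emitted=1 chunks_done=0
Byte 4 = '8': mode=DATA remaining=3 emitted=2 chunks_done=0
Byte 5 = 'p': mode=DATA remaining=2 emitted=3 chunks_done=0
Byte 6 = 'q': mode=DATA remaining=1 emitted=4 chunks_done=0
Byte 7 = 'o': mode=DATA_DONE remaining=0 emitted=5 chunks_done=0
Byte 8 = 0x0D: mode=DATA_CR remaining=0 emitted=5 chunks_done=0
Byte 9 = 0x0A: mode=SIZE remaining=0 emitted=5 chunks_done=1
Byte 10 = '2': mode=SIZE remaining=0 emitted=5 chunks_done=1
Byte 11 = 0x0D: mode=SIZE_CR remaining=0 emitted=5 chunks_done=1
Byte 12 = 0x0A: mode=DATA remaining=2 emitted=5 chunks_done=1
Byte 13 = '1': mode=DATA remaining=1 emitted=6 chunks_done=1
Byte 14 = '4': mode=DATA_DONE remaining=0 emitted=7 chunks_done=1
Byte 15 = 0x0D: mode=DATA_CR remaining=0 emitted=7 chunks_done=1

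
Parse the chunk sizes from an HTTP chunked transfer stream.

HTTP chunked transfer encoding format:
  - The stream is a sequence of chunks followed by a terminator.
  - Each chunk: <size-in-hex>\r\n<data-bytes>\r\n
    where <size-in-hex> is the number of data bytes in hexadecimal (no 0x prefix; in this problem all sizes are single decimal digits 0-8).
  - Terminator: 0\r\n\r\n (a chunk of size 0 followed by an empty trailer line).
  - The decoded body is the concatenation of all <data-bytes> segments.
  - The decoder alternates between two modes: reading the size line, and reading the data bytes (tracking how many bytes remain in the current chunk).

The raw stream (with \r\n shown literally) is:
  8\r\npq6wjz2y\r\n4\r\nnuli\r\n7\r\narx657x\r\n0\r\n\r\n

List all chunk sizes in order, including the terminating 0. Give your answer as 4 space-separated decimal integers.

Chunk 1: stream[0..1]='8' size=0x8=8, data at stream[3..11]='pq6wjz2y' -> body[0..8], body so far='pq6wjz2y'
Chunk 2: stream[13..14]='4' size=0x4=4, data at stream[16..20]='nuli' -> body[8..12], body so far='pq6wjz2ynuli'
Chunk 3: stream[22..23]='7' size=0x7=7, data at stream[25..32]='arx657x' -> body[12..19], body so far='pq6wjz2ynuliarx657x'
Chunk 4: stream[34..35]='0' size=0 (terminator). Final body='pq6wjz2ynuliarx657x' (19 bytes)

Answer: 8 4 7 0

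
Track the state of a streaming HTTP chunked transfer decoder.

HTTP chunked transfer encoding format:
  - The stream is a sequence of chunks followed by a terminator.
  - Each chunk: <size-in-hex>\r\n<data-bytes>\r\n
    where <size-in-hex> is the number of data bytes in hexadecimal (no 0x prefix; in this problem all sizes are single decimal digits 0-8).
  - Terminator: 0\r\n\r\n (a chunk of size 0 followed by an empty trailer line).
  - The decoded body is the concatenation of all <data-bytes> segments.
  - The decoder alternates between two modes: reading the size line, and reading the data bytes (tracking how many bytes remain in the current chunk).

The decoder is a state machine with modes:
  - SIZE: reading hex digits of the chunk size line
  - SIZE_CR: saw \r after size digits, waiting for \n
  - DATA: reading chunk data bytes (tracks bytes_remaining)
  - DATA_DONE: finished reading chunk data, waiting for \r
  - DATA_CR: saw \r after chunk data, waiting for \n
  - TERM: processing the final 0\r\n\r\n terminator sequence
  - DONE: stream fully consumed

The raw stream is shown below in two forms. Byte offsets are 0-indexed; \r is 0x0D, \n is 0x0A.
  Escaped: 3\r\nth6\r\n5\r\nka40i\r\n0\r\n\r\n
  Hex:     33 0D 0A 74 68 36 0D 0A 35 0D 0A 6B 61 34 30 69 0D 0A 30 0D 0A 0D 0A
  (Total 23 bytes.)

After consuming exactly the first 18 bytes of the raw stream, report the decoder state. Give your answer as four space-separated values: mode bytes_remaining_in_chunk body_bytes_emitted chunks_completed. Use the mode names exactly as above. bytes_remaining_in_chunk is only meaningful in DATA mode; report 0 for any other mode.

Byte 0 = '3': mode=SIZE remaining=0 emitted=0 chunks_done=0
Byte 1 = 0x0D: mode=SIZE_CR remaining=0 emitted=0 chunks_done=0
Byte 2 = 0x0A: mode=DATA remaining=3 emitted=0 chunks_done=0
Byte 3 = 't': mode=DATA remaining=2 emitted=1 chunks_done=0
Byte 4 = 'h': mode=DATA remaining=1 emitted=2 chunks_done=0
Byte 5 = '6': mode=DATA_DONE remaining=0 emitted=3 chunks_done=0
Byte 6 = 0x0D: mode=DATA_CR remaining=0 emitted=3 chunks_done=0
Byte 7 = 0x0A: mode=SIZE remaining=0 emitted=3 chunks_done=1
Byte 8 = '5': mode=SIZE remaining=0 emitted=3 chunks_done=1
Byte 9 = 0x0D: mode=SIZE_CR remaining=0 emitted=3 chunks_done=1
Byte 10 = 0x0A: mode=DATA remaining=5 emitted=3 chunks_done=1
Byte 11 = 'k': mode=DATA remaining=4 emitted=4 chunks_done=1
Byte 12 = 'a': mode=DATA remaining=3 emitted=5 chunks_done=1
Byte 13 = '4': mode=DATA remaining=2 emitted=6 chunks_done=1
Byte 14 = '0': mode=DATA remaining=1 emitted=7 chunks_done=1
Byte 15 = 'i': mode=DATA_DONE remaining=0 emitted=8 chunks_done=1
Byte 16 = 0x0D: mode=DATA_CR remaining=0 emitted=8 chunks_done=1
Byte 17 = 0x0A: mode=SIZE remaining=0 emitted=8 chunks_done=2

Answer: SIZE 0 8 2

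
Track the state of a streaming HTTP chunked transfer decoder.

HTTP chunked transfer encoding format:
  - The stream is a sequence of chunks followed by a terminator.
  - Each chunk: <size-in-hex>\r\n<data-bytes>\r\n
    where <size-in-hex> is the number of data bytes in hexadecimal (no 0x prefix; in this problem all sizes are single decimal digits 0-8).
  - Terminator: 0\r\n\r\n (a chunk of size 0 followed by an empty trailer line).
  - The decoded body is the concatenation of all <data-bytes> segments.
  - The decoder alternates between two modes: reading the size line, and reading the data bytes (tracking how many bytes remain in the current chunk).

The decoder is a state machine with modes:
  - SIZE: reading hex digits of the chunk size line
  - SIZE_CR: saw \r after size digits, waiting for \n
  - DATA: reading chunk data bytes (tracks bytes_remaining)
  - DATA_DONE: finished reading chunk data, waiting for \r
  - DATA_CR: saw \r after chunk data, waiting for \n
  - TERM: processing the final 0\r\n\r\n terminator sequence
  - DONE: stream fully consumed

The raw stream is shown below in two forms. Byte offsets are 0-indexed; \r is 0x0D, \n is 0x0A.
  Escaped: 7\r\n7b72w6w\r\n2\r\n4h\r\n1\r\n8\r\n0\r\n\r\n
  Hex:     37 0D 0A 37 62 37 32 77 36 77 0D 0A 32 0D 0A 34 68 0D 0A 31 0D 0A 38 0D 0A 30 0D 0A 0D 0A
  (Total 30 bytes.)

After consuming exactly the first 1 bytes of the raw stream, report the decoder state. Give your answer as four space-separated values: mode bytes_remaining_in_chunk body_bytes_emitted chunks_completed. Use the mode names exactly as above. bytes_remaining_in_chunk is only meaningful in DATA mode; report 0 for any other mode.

Byte 0 = '7': mode=SIZE remaining=0 emitted=0 chunks_done=0

Answer: SIZE 0 0 0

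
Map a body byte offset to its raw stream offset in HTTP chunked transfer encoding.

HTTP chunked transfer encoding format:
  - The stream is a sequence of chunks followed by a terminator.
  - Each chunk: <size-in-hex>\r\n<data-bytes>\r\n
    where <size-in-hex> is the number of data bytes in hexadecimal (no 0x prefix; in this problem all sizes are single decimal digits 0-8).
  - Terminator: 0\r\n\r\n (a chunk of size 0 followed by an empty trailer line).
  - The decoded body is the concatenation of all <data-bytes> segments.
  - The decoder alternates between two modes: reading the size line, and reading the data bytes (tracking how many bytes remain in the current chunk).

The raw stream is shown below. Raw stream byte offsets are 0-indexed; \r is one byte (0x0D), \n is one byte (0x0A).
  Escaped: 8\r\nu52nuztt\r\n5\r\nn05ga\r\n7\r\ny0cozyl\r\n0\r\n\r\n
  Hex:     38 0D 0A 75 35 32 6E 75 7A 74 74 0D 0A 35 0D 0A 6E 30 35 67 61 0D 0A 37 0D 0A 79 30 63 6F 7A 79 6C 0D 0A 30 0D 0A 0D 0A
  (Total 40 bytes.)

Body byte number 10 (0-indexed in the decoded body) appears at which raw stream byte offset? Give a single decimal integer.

Chunk 1: stream[0..1]='8' size=0x8=8, data at stream[3..11]='u52nuztt' -> body[0..8], body so far='u52nuztt'
Chunk 2: stream[13..14]='5' size=0x5=5, data at stream[16..21]='n05ga' -> body[8..13], body so far='u52nuzttn05ga'
Chunk 3: stream[23..24]='7' size=0x7=7, data at stream[26..33]='y0cozyl' -> body[13..20], body so far='u52nuzttn05gay0cozyl'
Chunk 4: stream[35..36]='0' size=0 (terminator). Final body='u52nuzttn05gay0cozyl' (20 bytes)
Body byte 10 at stream offset 18

Answer: 18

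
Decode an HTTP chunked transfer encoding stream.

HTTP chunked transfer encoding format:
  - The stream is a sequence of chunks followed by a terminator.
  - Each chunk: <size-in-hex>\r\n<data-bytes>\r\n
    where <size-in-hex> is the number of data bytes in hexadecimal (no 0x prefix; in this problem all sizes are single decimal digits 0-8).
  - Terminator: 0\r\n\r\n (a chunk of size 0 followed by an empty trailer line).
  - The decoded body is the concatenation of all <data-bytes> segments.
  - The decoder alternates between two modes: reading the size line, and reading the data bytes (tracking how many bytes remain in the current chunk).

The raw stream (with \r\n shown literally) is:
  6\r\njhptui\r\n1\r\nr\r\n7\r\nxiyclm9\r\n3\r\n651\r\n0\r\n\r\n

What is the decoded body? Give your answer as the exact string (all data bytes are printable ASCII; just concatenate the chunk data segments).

Answer: jhptuirxiyclm9651

Derivation:
Chunk 1: stream[0..1]='6' size=0x6=6, data at stream[3..9]='jhptui' -> body[0..6], body so far='jhptui'
Chunk 2: stream[11..12]='1' size=0x1=1, data at stream[14..15]='r' -> body[6..7], body so far='jhptuir'
Chunk 3: stream[17..18]='7' size=0x7=7, data at stream[20..27]='xiyclm9' -> body[7..14], body so far='jhptuirxiyclm9'
Chunk 4: stream[29..30]='3' size=0x3=3, data at stream[32..35]='651' -> body[14..17], body so far='jhptuirxiyclm9651'
Chunk 5: stream[37..38]='0' size=0 (terminator). Final body='jhptuirxiyclm9651' (17 bytes)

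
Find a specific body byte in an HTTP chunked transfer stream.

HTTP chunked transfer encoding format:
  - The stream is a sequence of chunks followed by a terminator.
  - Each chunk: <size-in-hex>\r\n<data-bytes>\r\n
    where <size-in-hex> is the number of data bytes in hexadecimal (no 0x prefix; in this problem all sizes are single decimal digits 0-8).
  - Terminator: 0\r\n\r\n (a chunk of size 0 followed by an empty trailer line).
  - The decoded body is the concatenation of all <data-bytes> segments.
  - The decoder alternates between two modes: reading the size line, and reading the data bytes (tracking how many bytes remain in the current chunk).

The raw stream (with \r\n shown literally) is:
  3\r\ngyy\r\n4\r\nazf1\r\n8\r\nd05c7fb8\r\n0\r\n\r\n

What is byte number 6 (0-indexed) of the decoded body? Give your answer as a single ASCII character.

Answer: 1

Derivation:
Chunk 1: stream[0..1]='3' size=0x3=3, data at stream[3..6]='gyy' -> body[0..3], body so far='gyy'
Chunk 2: stream[8..9]='4' size=0x4=4, data at stream[11..15]='azf1' -> body[3..7], body so far='gyyazf1'
Chunk 3: stream[17..18]='8' size=0x8=8, data at stream[20..28]='d05c7fb8' -> body[7..15], body so far='gyyazf1d05c7fb8'
Chunk 4: stream[30..31]='0' size=0 (terminator). Final body='gyyazf1d05c7fb8' (15 bytes)
Body byte 6 = '1'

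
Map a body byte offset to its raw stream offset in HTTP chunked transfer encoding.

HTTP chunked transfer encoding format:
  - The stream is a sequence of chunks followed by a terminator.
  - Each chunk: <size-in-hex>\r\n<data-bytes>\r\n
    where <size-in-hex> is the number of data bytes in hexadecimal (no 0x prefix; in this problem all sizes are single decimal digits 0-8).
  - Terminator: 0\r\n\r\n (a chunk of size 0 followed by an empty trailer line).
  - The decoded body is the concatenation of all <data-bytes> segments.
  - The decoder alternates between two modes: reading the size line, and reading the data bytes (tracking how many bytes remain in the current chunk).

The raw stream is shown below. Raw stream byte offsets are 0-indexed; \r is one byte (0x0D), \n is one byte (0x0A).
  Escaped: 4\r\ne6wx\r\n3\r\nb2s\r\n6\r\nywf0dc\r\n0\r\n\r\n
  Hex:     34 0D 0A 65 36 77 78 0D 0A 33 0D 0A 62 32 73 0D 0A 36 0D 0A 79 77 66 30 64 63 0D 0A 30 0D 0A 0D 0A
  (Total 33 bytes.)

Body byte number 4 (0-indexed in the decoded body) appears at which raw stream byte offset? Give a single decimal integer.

Chunk 1: stream[0..1]='4' size=0x4=4, data at stream[3..7]='e6wx' -> body[0..4], body so far='e6wx'
Chunk 2: stream[9..10]='3' size=0x3=3, data at stream[12..15]='b2s' -> body[4..7], body so far='e6wxb2s'
Chunk 3: stream[17..18]='6' size=0x6=6, data at stream[20..26]='ywf0dc' -> body[7..13], body so far='e6wxb2sywf0dc'
Chunk 4: stream[28..29]='0' size=0 (terminator). Final body='e6wxb2sywf0dc' (13 bytes)
Body byte 4 at stream offset 12

Answer: 12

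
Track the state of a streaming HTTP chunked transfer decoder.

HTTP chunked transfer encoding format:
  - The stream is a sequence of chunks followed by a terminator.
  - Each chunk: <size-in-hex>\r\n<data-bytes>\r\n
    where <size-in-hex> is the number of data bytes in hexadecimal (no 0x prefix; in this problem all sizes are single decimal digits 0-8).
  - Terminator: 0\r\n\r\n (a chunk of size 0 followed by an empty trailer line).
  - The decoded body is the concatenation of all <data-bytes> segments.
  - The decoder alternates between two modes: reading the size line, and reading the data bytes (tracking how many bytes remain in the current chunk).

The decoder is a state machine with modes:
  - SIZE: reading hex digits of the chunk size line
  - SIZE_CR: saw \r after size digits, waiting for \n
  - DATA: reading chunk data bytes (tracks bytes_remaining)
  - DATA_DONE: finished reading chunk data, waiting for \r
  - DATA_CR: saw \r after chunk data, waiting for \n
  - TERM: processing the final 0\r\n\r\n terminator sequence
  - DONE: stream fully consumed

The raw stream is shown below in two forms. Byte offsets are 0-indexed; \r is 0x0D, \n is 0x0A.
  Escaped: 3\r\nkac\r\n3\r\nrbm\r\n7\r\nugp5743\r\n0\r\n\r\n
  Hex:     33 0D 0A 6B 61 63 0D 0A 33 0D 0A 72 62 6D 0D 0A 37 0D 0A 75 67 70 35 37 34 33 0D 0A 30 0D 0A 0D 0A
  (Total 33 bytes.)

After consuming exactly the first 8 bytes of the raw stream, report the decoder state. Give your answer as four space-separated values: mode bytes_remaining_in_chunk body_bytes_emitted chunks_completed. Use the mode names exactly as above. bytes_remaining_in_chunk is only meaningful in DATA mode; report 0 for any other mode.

Answer: SIZE 0 3 1

Derivation:
Byte 0 = '3': mode=SIZE remaining=0 emitted=0 chunks_done=0
Byte 1 = 0x0D: mode=SIZE_CR remaining=0 emitted=0 chunks_done=0
Byte 2 = 0x0A: mode=DATA remaining=3 emitted=0 chunks_done=0
Byte 3 = 'k': mode=DATA remaining=2 emitted=1 chunks_done=0
Byte 4 = 'a': mode=DATA remaining=1 emitted=2 chunks_done=0
Byte 5 = 'c': mode=DATA_DONE remaining=0 emitted=3 chunks_done=0
Byte 6 = 0x0D: mode=DATA_CR remaining=0 emitted=3 chunks_done=0
Byte 7 = 0x0A: mode=SIZE remaining=0 emitted=3 chunks_done=1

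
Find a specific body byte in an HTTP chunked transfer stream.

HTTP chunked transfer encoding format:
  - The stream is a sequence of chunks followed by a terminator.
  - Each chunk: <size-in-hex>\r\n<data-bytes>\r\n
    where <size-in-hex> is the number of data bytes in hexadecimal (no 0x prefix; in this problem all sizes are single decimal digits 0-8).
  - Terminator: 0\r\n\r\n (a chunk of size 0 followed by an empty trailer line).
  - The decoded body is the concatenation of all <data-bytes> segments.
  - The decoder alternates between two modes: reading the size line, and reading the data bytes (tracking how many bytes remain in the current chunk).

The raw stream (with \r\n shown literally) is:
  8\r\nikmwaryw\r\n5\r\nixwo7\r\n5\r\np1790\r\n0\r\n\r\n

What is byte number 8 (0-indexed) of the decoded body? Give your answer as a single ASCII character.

Chunk 1: stream[0..1]='8' size=0x8=8, data at stream[3..11]='ikmwaryw' -> body[0..8], body so far='ikmwaryw'
Chunk 2: stream[13..14]='5' size=0x5=5, data at stream[16..21]='ixwo7' -> body[8..13], body so far='ikmwarywixwo7'
Chunk 3: stream[23..24]='5' size=0x5=5, data at stream[26..31]='p1790' -> body[13..18], body so far='ikmwarywixwo7p1790'
Chunk 4: stream[33..34]='0' size=0 (terminator). Final body='ikmwarywixwo7p1790' (18 bytes)
Body byte 8 = 'i'

Answer: i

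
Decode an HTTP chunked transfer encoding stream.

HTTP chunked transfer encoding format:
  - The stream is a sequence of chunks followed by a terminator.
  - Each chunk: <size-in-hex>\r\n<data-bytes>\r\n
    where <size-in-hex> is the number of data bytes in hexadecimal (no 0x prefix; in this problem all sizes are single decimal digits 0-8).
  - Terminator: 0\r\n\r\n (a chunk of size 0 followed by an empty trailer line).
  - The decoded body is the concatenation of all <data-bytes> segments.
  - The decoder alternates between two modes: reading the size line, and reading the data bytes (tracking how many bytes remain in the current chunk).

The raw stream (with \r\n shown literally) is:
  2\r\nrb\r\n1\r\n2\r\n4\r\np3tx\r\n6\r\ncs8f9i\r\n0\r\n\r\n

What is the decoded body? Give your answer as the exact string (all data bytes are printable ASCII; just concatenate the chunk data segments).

Chunk 1: stream[0..1]='2' size=0x2=2, data at stream[3..5]='rb' -> body[0..2], body so far='rb'
Chunk 2: stream[7..8]='1' size=0x1=1, data at stream[10..11]='2' -> body[2..3], body so far='rb2'
Chunk 3: stream[13..14]='4' size=0x4=4, data at stream[16..20]='p3tx' -> body[3..7], body so far='rb2p3tx'
Chunk 4: stream[22..23]='6' size=0x6=6, data at stream[25..31]='cs8f9i' -> body[7..13], body so far='rb2p3txcs8f9i'
Chunk 5: stream[33..34]='0' size=0 (terminator). Final body='rb2p3txcs8f9i' (13 bytes)

Answer: rb2p3txcs8f9i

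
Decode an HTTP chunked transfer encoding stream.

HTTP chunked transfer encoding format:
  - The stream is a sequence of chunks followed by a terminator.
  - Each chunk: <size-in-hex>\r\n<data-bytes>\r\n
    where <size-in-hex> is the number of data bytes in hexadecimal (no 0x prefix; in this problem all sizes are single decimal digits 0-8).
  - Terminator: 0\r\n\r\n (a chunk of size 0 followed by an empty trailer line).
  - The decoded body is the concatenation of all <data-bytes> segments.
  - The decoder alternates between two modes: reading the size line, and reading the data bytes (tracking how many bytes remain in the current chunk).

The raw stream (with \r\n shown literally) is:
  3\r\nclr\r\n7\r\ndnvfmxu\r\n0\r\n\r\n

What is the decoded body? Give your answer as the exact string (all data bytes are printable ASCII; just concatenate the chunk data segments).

Answer: clrdnvfmxu

Derivation:
Chunk 1: stream[0..1]='3' size=0x3=3, data at stream[3..6]='clr' -> body[0..3], body so far='clr'
Chunk 2: stream[8..9]='7' size=0x7=7, data at stream[11..18]='dnvfmxu' -> body[3..10], body so far='clrdnvfmxu'
Chunk 3: stream[20..21]='0' size=0 (terminator). Final body='clrdnvfmxu' (10 bytes)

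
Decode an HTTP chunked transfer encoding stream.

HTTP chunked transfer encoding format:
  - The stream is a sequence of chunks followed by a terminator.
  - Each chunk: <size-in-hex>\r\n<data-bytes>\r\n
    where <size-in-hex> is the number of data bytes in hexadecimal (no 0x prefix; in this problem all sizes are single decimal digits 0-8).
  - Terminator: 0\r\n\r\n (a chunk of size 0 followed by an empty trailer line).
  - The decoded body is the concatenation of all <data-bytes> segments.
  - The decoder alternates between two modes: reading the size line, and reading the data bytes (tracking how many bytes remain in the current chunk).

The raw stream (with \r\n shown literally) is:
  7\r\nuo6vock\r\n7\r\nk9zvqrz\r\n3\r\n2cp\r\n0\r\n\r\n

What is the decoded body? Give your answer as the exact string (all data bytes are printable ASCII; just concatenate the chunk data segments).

Chunk 1: stream[0..1]='7' size=0x7=7, data at stream[3..10]='uo6vock' -> body[0..7], body so far='uo6vock'
Chunk 2: stream[12..13]='7' size=0x7=7, data at stream[15..22]='k9zvqrz' -> body[7..14], body so far='uo6vockk9zvqrz'
Chunk 3: stream[24..25]='3' size=0x3=3, data at stream[27..30]='2cp' -> body[14..17], body so far='uo6vockk9zvqrz2cp'
Chunk 4: stream[32..33]='0' size=0 (terminator). Final body='uo6vockk9zvqrz2cp' (17 bytes)

Answer: uo6vockk9zvqrz2cp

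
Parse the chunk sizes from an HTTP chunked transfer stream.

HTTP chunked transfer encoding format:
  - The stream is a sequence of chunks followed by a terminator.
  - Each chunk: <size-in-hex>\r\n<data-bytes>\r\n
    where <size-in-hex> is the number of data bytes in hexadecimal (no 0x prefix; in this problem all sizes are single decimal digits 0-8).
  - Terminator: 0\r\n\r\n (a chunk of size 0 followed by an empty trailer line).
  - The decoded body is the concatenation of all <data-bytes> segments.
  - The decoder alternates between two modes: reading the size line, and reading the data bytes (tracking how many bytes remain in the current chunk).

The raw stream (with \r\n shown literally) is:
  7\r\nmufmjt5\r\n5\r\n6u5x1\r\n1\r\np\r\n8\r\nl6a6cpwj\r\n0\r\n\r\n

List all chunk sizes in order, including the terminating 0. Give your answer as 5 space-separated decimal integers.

Chunk 1: stream[0..1]='7' size=0x7=7, data at stream[3..10]='mufmjt5' -> body[0..7], body so far='mufmjt5'
Chunk 2: stream[12..13]='5' size=0x5=5, data at stream[15..20]='6u5x1' -> body[7..12], body so far='mufmjt56u5x1'
Chunk 3: stream[22..23]='1' size=0x1=1, data at stream[25..26]='p' -> body[12..13], body so far='mufmjt56u5x1p'
Chunk 4: stream[28..29]='8' size=0x8=8, data at stream[31..39]='l6a6cpwj' -> body[13..21], body so far='mufmjt56u5x1pl6a6cpwj'
Chunk 5: stream[41..42]='0' size=0 (terminator). Final body='mufmjt56u5x1pl6a6cpwj' (21 bytes)

Answer: 7 5 1 8 0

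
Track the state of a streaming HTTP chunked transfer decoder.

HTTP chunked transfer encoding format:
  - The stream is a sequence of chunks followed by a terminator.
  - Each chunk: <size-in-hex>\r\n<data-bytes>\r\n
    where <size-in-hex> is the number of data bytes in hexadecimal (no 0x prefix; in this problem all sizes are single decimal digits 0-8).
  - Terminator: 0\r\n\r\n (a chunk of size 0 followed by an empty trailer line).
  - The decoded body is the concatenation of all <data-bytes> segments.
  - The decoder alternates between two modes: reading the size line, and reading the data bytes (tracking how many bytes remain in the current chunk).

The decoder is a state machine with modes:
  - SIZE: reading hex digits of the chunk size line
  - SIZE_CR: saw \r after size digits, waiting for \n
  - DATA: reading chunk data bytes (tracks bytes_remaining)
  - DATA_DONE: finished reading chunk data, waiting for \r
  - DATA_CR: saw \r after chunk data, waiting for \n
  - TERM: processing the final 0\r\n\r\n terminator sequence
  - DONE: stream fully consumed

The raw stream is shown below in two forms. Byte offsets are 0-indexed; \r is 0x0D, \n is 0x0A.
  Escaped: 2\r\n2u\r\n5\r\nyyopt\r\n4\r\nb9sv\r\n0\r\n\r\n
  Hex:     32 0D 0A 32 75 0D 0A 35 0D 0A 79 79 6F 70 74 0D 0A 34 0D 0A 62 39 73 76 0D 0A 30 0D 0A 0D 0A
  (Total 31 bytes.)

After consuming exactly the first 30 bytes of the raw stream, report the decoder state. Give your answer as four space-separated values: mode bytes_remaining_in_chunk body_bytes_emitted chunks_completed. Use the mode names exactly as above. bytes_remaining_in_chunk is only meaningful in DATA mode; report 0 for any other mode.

Byte 0 = '2': mode=SIZE remaining=0 emitted=0 chunks_done=0
Byte 1 = 0x0D: mode=SIZE_CR remaining=0 emitted=0 chunks_done=0
Byte 2 = 0x0A: mode=DATA remaining=2 emitted=0 chunks_done=0
Byte 3 = '2': mode=DATA remaining=1 emitted=1 chunks_done=0
Byte 4 = 'u': mode=DATA_DONE remaining=0 emitted=2 chunks_done=0
Byte 5 = 0x0D: mode=DATA_CR remaining=0 emitted=2 chunks_done=0
Byte 6 = 0x0A: mode=SIZE remaining=0 emitted=2 chunks_done=1
Byte 7 = '5': mode=SIZE remaining=0 emitted=2 chunks_done=1
Byte 8 = 0x0D: mode=SIZE_CR remaining=0 emitted=2 chunks_done=1
Byte 9 = 0x0A: mode=DATA remaining=5 emitted=2 chunks_done=1
Byte 10 = 'y': mode=DATA remaining=4 emitted=3 chunks_done=1
Byte 11 = 'y': mode=DATA remaining=3 emitted=4 chunks_done=1
Byte 12 = 'o': mode=DATA remaining=2 emitted=5 chunks_done=1
Byte 13 = 'p': mode=DATA remaining=1 emitted=6 chunks_done=1
Byte 14 = 't': mode=DATA_DONE remaining=0 emitted=7 chunks_done=1
Byte 15 = 0x0D: mode=DATA_CR remaining=0 emitted=7 chunks_done=1
Byte 16 = 0x0A: mode=SIZE remaining=0 emitted=7 chunks_done=2
Byte 17 = '4': mode=SIZE remaining=0 emitted=7 chunks_done=2
Byte 18 = 0x0D: mode=SIZE_CR remaining=0 emitted=7 chunks_done=2
Byte 19 = 0x0A: mode=DATA remaining=4 emitted=7 chunks_done=2
Byte 20 = 'b': mode=DATA remaining=3 emitted=8 chunks_done=2
Byte 21 = '9': mode=DATA remaining=2 emitted=9 chunks_done=2
Byte 22 = 's': mode=DATA remaining=1 emitted=10 chunks_done=2
Byte 23 = 'v': mode=DATA_DONE remaining=0 emitted=11 chunks_done=2
Byte 24 = 0x0D: mode=DATA_CR remaining=0 emitted=11 chunks_done=2
Byte 25 = 0x0A: mode=SIZE remaining=0 emitted=11 chunks_done=3
Byte 26 = '0': mode=SIZE remaining=0 emitted=11 chunks_done=3
Byte 27 = 0x0D: mode=SIZE_CR remaining=0 emitted=11 chunks_done=3
Byte 28 = 0x0A: mode=TERM remaining=0 emitted=11 chunks_done=3
Byte 29 = 0x0D: mode=TERM remaining=0 emitted=11 chunks_done=3

Answer: TERM 0 11 3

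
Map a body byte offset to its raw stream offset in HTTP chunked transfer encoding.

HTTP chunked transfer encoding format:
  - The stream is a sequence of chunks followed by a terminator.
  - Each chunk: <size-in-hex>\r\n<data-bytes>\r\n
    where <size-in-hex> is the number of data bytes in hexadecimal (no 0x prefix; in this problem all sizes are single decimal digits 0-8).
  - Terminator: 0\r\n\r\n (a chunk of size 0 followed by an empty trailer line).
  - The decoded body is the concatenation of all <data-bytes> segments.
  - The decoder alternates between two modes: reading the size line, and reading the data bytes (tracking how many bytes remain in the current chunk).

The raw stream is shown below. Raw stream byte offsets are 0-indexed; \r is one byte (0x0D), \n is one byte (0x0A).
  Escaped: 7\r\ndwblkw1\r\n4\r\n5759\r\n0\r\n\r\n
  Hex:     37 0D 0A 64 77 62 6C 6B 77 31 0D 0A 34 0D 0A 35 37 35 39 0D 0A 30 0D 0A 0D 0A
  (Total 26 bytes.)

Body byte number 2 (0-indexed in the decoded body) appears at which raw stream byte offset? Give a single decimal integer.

Answer: 5

Derivation:
Chunk 1: stream[0..1]='7' size=0x7=7, data at stream[3..10]='dwblkw1' -> body[0..7], body so far='dwblkw1'
Chunk 2: stream[12..13]='4' size=0x4=4, data at stream[15..19]='5759' -> body[7..11], body so far='dwblkw15759'
Chunk 3: stream[21..22]='0' size=0 (terminator). Final body='dwblkw15759' (11 bytes)
Body byte 2 at stream offset 5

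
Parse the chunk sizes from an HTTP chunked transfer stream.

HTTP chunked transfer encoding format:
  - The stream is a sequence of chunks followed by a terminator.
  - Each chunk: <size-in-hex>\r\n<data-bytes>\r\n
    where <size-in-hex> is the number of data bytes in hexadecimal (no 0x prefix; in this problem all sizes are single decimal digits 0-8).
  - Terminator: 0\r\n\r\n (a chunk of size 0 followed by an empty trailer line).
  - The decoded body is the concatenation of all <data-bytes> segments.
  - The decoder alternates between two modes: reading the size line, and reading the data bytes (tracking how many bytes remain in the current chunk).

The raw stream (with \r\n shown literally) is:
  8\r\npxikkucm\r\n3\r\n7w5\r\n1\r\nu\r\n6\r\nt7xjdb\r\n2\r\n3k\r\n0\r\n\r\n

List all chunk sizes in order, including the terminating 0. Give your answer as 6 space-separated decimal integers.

Answer: 8 3 1 6 2 0

Derivation:
Chunk 1: stream[0..1]='8' size=0x8=8, data at stream[3..11]='pxikkucm' -> body[0..8], body so far='pxikkucm'
Chunk 2: stream[13..14]='3' size=0x3=3, data at stream[16..19]='7w5' -> body[8..11], body so far='pxikkucm7w5'
Chunk 3: stream[21..22]='1' size=0x1=1, data at stream[24..25]='u' -> body[11..12], body so far='pxikkucm7w5u'
Chunk 4: stream[27..28]='6' size=0x6=6, data at stream[30..36]='t7xjdb' -> body[12..18], body so far='pxikkucm7w5ut7xjdb'
Chunk 5: stream[38..39]='2' size=0x2=2, data at stream[41..43]='3k' -> body[18..20], body so far='pxikkucm7w5ut7xjdb3k'
Chunk 6: stream[45..46]='0' size=0 (terminator). Final body='pxikkucm7w5ut7xjdb3k' (20 bytes)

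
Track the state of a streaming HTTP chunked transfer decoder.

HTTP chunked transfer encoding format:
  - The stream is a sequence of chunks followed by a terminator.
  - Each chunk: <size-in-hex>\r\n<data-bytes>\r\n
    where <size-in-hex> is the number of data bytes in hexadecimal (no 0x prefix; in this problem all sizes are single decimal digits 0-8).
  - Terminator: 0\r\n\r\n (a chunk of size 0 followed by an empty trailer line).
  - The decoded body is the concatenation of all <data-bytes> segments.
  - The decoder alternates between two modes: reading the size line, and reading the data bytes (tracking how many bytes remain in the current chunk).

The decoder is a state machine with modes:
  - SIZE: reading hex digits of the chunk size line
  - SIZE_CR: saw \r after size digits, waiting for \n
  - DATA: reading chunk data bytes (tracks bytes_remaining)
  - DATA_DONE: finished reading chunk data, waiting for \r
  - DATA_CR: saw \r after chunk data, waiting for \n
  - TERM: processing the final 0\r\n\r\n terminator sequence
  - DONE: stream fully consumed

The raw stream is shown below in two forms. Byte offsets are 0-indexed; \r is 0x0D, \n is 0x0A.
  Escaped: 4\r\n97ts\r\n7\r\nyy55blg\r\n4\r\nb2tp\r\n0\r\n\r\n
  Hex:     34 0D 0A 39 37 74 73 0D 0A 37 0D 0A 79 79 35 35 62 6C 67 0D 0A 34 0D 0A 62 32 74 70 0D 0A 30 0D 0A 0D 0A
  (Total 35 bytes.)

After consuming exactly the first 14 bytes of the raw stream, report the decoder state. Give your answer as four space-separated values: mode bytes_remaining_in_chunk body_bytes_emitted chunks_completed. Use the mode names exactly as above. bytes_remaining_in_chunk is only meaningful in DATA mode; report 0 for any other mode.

Byte 0 = '4': mode=SIZE remaining=0 emitted=0 chunks_done=0
Byte 1 = 0x0D: mode=SIZE_CR remaining=0 emitted=0 chunks_done=0
Byte 2 = 0x0A: mode=DATA remaining=4 emitted=0 chunks_done=0
Byte 3 = '9': mode=DATA remaining=3 emitted=1 chunks_done=0
Byte 4 = '7': mode=DATA remaining=2 emitted=2 chunks_done=0
Byte 5 = 't': mode=DATA remaining=1 emitted=3 chunks_done=0
Byte 6 = 's': mode=DATA_DONE remaining=0 emitted=4 chunks_done=0
Byte 7 = 0x0D: mode=DATA_CR remaining=0 emitted=4 chunks_done=0
Byte 8 = 0x0A: mode=SIZE remaining=0 emitted=4 chunks_done=1
Byte 9 = '7': mode=SIZE remaining=0 emitted=4 chunks_done=1
Byte 10 = 0x0D: mode=SIZE_CR remaining=0 emitted=4 chunks_done=1
Byte 11 = 0x0A: mode=DATA remaining=7 emitted=4 chunks_done=1
Byte 12 = 'y': mode=DATA remaining=6 emitted=5 chunks_done=1
Byte 13 = 'y': mode=DATA remaining=5 emitted=6 chunks_done=1

Answer: DATA 5 6 1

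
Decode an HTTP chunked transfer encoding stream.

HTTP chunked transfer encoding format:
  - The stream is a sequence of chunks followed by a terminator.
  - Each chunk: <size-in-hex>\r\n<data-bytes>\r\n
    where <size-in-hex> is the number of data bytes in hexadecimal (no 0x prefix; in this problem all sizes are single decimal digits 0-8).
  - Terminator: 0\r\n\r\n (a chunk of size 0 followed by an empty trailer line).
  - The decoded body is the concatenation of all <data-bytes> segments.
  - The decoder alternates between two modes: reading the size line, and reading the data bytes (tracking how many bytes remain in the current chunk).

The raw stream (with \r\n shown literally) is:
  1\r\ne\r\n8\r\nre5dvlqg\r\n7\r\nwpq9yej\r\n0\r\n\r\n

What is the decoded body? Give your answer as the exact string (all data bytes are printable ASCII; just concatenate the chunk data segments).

Chunk 1: stream[0..1]='1' size=0x1=1, data at stream[3..4]='e' -> body[0..1], body so far='e'
Chunk 2: stream[6..7]='8' size=0x8=8, data at stream[9..17]='re5dvlqg' -> body[1..9], body so far='ere5dvlqg'
Chunk 3: stream[19..20]='7' size=0x7=7, data at stream[22..29]='wpq9yej' -> body[9..16], body so far='ere5dvlqgwpq9yej'
Chunk 4: stream[31..32]='0' size=0 (terminator). Final body='ere5dvlqgwpq9yej' (16 bytes)

Answer: ere5dvlqgwpq9yej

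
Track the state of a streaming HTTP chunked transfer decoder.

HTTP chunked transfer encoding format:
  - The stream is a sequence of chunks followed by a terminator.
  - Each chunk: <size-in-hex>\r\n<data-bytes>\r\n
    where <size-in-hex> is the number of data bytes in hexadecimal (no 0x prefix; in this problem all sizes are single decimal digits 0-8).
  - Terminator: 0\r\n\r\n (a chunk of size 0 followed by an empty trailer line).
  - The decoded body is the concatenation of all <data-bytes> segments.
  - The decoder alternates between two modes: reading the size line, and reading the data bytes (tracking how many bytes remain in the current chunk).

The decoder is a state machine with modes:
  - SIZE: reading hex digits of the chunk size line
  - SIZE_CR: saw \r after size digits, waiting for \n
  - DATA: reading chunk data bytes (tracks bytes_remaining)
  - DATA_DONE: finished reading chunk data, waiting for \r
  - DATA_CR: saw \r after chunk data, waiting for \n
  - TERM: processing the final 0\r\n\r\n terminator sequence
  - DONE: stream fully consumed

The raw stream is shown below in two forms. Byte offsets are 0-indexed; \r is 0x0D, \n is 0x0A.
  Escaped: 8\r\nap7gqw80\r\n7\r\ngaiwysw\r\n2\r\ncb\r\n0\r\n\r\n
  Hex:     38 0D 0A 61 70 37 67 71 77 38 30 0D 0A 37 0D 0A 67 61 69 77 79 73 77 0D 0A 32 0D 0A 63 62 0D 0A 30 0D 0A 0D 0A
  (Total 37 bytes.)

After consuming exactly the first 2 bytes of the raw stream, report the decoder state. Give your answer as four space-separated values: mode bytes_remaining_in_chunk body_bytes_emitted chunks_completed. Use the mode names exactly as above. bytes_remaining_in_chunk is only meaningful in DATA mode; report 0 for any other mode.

Answer: SIZE_CR 0 0 0

Derivation:
Byte 0 = '8': mode=SIZE remaining=0 emitted=0 chunks_done=0
Byte 1 = 0x0D: mode=SIZE_CR remaining=0 emitted=0 chunks_done=0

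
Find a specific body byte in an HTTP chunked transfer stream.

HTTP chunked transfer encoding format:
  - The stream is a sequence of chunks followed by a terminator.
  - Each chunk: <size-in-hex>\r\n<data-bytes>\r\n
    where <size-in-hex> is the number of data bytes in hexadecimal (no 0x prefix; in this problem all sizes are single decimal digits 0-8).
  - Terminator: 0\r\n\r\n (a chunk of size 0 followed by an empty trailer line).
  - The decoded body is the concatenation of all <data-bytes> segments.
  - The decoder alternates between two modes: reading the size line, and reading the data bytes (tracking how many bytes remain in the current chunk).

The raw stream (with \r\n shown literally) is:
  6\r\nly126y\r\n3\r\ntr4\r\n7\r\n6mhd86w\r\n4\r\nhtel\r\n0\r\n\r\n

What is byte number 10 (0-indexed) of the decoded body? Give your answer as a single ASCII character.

Chunk 1: stream[0..1]='6' size=0x6=6, data at stream[3..9]='ly126y' -> body[0..6], body so far='ly126y'
Chunk 2: stream[11..12]='3' size=0x3=3, data at stream[14..17]='tr4' -> body[6..9], body so far='ly126ytr4'
Chunk 3: stream[19..20]='7' size=0x7=7, data at stream[22..29]='6mhd86w' -> body[9..16], body so far='ly126ytr46mhd86w'
Chunk 4: stream[31..32]='4' size=0x4=4, data at stream[34..38]='htel' -> body[16..20], body so far='ly126ytr46mhd86whtel'
Chunk 5: stream[40..41]='0' size=0 (terminator). Final body='ly126ytr46mhd86whtel' (20 bytes)
Body byte 10 = 'm'

Answer: m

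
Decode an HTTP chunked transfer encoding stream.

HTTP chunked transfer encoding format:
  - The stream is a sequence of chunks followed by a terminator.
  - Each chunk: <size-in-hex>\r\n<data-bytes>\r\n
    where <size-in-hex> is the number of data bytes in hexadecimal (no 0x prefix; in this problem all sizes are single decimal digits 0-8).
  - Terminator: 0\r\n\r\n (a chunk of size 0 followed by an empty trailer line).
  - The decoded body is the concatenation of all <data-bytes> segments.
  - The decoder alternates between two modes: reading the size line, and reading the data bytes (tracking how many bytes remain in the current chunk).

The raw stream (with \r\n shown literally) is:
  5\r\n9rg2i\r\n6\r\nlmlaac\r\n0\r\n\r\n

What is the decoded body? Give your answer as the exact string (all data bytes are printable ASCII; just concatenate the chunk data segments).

Chunk 1: stream[0..1]='5' size=0x5=5, data at stream[3..8]='9rg2i' -> body[0..5], body so far='9rg2i'
Chunk 2: stream[10..11]='6' size=0x6=6, data at stream[13..19]='lmlaac' -> body[5..11], body so far='9rg2ilmlaac'
Chunk 3: stream[21..22]='0' size=0 (terminator). Final body='9rg2ilmlaac' (11 bytes)

Answer: 9rg2ilmlaac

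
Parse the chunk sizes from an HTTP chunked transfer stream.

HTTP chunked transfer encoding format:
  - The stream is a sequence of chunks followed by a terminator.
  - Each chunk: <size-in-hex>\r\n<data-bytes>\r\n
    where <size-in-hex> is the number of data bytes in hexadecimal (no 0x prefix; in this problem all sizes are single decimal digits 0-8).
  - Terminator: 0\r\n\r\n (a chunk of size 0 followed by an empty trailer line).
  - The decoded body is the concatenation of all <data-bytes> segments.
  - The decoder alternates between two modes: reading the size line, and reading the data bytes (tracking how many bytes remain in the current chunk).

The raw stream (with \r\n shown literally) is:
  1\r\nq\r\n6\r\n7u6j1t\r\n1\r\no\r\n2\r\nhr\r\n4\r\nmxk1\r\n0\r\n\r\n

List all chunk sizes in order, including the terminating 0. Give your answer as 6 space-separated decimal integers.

Answer: 1 6 1 2 4 0

Derivation:
Chunk 1: stream[0..1]='1' size=0x1=1, data at stream[3..4]='q' -> body[0..1], body so far='q'
Chunk 2: stream[6..7]='6' size=0x6=6, data at stream[9..15]='7u6j1t' -> body[1..7], body so far='q7u6j1t'
Chunk 3: stream[17..18]='1' size=0x1=1, data at stream[20..21]='o' -> body[7..8], body so far='q7u6j1to'
Chunk 4: stream[23..24]='2' size=0x2=2, data at stream[26..28]='hr' -> body[8..10], body so far='q7u6j1tohr'
Chunk 5: stream[30..31]='4' size=0x4=4, data at stream[33..37]='mxk1' -> body[10..14], body so far='q7u6j1tohrmxk1'
Chunk 6: stream[39..40]='0' size=0 (terminator). Final body='q7u6j1tohrmxk1' (14 bytes)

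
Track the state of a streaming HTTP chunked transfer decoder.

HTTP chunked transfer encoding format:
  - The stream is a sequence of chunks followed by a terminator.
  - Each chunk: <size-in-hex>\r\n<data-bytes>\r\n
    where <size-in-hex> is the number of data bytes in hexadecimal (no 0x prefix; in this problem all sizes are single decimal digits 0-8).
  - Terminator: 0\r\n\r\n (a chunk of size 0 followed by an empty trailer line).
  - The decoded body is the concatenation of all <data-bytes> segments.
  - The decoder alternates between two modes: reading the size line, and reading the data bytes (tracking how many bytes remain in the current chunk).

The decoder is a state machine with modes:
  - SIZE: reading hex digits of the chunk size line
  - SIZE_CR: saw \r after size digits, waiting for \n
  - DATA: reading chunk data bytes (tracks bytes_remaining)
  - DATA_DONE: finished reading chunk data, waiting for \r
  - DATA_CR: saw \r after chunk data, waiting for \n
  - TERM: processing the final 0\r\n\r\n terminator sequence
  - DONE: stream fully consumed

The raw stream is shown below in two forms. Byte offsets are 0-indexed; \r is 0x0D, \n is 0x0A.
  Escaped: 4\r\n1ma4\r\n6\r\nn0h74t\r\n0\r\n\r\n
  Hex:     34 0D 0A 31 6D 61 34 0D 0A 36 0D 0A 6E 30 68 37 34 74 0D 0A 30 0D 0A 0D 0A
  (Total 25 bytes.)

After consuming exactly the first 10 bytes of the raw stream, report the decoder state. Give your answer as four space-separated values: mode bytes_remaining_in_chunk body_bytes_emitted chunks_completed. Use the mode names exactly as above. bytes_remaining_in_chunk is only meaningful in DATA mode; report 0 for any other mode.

Answer: SIZE 0 4 1

Derivation:
Byte 0 = '4': mode=SIZE remaining=0 emitted=0 chunks_done=0
Byte 1 = 0x0D: mode=SIZE_CR remaining=0 emitted=0 chunks_done=0
Byte 2 = 0x0A: mode=DATA remaining=4 emitted=0 chunks_done=0
Byte 3 = '1': mode=DATA remaining=3 emitted=1 chunks_done=0
Byte 4 = 'm': mode=DATA remaining=2 emitted=2 chunks_done=0
Byte 5 = 'a': mode=DATA remaining=1 emitted=3 chunks_done=0
Byte 6 = '4': mode=DATA_DONE remaining=0 emitted=4 chunks_done=0
Byte 7 = 0x0D: mode=DATA_CR remaining=0 emitted=4 chunks_done=0
Byte 8 = 0x0A: mode=SIZE remaining=0 emitted=4 chunks_done=1
Byte 9 = '6': mode=SIZE remaining=0 emitted=4 chunks_done=1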